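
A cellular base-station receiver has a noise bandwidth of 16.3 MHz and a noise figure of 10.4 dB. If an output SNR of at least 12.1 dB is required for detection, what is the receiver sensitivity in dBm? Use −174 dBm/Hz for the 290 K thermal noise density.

Sensitivity = −174 + 10 log₁₀(B) + NF + SNR_min
= −174 + 72.12 + 10.4 + 12.1
= −79.38 dBm → −79.4 dBm

−79.4 dBm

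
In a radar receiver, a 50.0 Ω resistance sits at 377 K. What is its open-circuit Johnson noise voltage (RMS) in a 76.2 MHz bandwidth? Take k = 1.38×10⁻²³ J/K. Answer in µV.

8.90 µV

V_n = √(4kTRB)
4kTRB = 4 × 1.38×10⁻²³ × 377 × 5.00×10¹ × 7.62×10⁷ = 7.93×10⁻¹¹ V²
V_n = √(7.93×10⁻¹¹) = 8.90×10⁻⁶ V = 8.90 µV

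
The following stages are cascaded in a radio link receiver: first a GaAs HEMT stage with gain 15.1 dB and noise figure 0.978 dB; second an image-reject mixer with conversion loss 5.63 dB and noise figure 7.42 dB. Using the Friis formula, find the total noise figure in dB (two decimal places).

1.44 dB

Convert to linear (a loss of L dB is a gain of −L dB): F_i = 10^(NF_i/10), G_i = 10^(G_i,dB/10)
  Stage 1: F_1 = 10^(0.978/10) = 1.253, G_1 = 10^(15.1/10) = 32.36
  Stage 2: F_2 = 10^(7.42/10) = 5.521, G_2 = 10^(−5.63/10) = 0.2735
Friis cascade:
  F = 1.253 + (5.521 − 1)/32.36 = 1.392
NF = 10 log₁₀(1.392) = 1.44 dB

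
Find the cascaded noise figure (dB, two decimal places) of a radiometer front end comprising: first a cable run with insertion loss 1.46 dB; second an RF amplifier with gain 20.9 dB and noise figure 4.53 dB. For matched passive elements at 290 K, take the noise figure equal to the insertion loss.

5.99 dB

Convert to linear (a loss of L dB is a gain of −L dB): F_i = 10^(NF_i/10), G_i = 10^(G_i,dB/10)
  Stage 1: F_1 = 10^(1.46/10) = 1.400, G_1 = 10^(−1.46/10) = 0.7145
  Stage 2: F_2 = 10^(4.53/10) = 2.838, G_2 = 10^(20.9/10) = 123.0
Friis cascade:
  F = 1.400 + (2.838 − 1)/0.7145 = 3.972
NF = 10 log₁₀(3.972) = 5.99 dB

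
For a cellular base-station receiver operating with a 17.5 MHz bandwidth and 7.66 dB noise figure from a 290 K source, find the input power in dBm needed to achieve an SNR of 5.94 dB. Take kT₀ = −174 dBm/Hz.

Sensitivity = −174 + 10 log₁₀(B) + NF + SNR_min
= −174 + 72.43 + 7.66 + 5.94
= −87.97 dBm → −88.0 dBm

−88.0 dBm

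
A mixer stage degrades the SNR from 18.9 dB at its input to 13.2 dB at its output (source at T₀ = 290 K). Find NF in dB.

NF (dB) = SNR_in(dB) − SNR_out(dB) when the source is at T₀
NF = 18.9 − 13.2 = 5.7 dB

5.7 dB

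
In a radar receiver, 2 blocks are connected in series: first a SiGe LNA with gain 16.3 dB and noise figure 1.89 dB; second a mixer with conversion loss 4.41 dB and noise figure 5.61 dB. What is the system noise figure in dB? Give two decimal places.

2.06 dB

Convert to linear (a loss of L dB is a gain of −L dB): F_i = 10^(NF_i/10), G_i = 10^(G_i,dB/10)
  Stage 1: F_1 = 10^(1.89/10) = 1.545, G_1 = 10^(16.3/10) = 42.66
  Stage 2: F_2 = 10^(5.61/10) = 3.639, G_2 = 10^(−4.41/10) = 0.3622
Friis cascade:
  F = 1.545 + (3.639 − 1)/42.66 = 1.607
NF = 10 log₁₀(1.607) = 2.06 dB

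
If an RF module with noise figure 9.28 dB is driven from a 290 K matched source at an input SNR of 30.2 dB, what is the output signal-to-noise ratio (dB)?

20.92 dB

By definition F = SNR_in/SNR_out, so in dB: SNR_out = SNR_in − NF
SNR_out = 30.2 − 9.28 = 20.92 dB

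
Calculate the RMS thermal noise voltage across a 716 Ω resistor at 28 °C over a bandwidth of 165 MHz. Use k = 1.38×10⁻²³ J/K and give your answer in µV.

T = 28 °C + 273.15 = 301.15 K
V_n = √(4kTRB)
4kTRB = 4 × 1.38×10⁻²³ × 301.15 × 7.16×10² × 1.65×10⁸ = 1.96×10⁻⁹ V²
V_n = √(1.96×10⁻⁹) = 4.43×10⁻⁵ V = 44.3 µV

44.3 µV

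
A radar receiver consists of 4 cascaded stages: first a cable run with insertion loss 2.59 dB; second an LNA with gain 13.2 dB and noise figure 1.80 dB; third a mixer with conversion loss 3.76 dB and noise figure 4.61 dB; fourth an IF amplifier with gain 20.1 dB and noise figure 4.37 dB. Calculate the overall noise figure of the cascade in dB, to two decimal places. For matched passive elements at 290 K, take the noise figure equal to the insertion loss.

Convert to linear (a loss of L dB is a gain of −L dB): F_i = 10^(NF_i/10), G_i = 10^(G_i,dB/10)
  Stage 1: F_1 = 10^(2.59/10) = 1.816, G_1 = 10^(−2.59/10) = 0.5508
  Stage 2: F_2 = 10^(1.80/10) = 1.514, G_2 = 10^(13.2/10) = 20.89
  Stage 3: F_3 = 10^(4.61/10) = 2.891, G_3 = 10^(−3.76/10) = 0.4207
  Stage 4: F_4 = 10^(4.37/10) = 2.735, G_4 = 10^(20.1/10) = 102.3
Friis cascade:
  F = 1.816 + (1.514 − 1)/0.5508 + (2.891 − 1)/11.51 + (2.735 − 1)/4.842 = 3.271
NF = 10 log₁₀(3.271) = 5.15 dB

5.15 dB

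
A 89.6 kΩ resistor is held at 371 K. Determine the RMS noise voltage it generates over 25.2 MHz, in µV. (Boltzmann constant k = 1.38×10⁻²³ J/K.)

215 µV

V_n = √(4kTRB)
4kTRB = 4 × 1.38×10⁻²³ × 371 × 8.96×10⁴ × 2.52×10⁷ = 4.62×10⁻⁸ V²
V_n = √(4.62×10⁻⁸) = 2.15×10⁻⁴ V = 215 µV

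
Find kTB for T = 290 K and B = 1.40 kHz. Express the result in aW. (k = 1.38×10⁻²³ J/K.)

P_n = kTB = 1.38×10⁻²³ × 290 × 1.40×10³ = 5.60×10⁻¹⁸ W = 5.60 aW

5.60 aW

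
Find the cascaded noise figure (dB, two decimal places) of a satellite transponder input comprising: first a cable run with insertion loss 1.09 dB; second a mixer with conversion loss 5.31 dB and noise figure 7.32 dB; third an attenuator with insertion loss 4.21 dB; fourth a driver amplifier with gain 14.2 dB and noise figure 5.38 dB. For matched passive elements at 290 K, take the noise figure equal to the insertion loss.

16.26 dB

Convert to linear (a loss of L dB is a gain of −L dB): F_i = 10^(NF_i/10), G_i = 10^(G_i,dB/10)
  Stage 1: F_1 = 10^(1.09/10) = 1.285, G_1 = 10^(−1.09/10) = 0.7780
  Stage 2: F_2 = 10^(7.32/10) = 5.395, G_2 = 10^(−5.31/10) = 0.2944
  Stage 3: F_3 = 10^(4.21/10) = 2.636, G_3 = 10^(−4.21/10) = 0.3793
  Stage 4: F_4 = 10^(5.38/10) = 3.451, G_4 = 10^(14.2/10) = 26.30
Friis cascade:
  F = 1.285 + (5.395 − 1)/0.7780 + (2.636 − 1)/0.2291 + (3.451 − 1)/0.08690 = 42.29
NF = 10 log₁₀(42.29) = 16.26 dB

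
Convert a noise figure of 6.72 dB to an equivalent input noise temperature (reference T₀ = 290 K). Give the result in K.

F = 10^(6.72/10) = 4.69894
T_e = (F − 1)·T₀ = (4.69894 − 1) × 290 = 1073 K

1073 K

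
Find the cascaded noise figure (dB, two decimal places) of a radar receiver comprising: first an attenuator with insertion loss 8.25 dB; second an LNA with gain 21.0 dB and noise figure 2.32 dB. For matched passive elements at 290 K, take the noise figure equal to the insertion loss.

Convert to linear (a loss of L dB is a gain of −L dB): F_i = 10^(NF_i/10), G_i = 10^(G_i,dB/10)
  Stage 1: F_1 = 10^(8.25/10) = 6.683, G_1 = 10^(−8.25/10) = 0.1496
  Stage 2: F_2 = 10^(2.32/10) = 1.706, G_2 = 10^(21.0/10) = 125.9
Friis cascade:
  F = 6.683 + (1.706 − 1)/0.1496 = 11.40
NF = 10 log₁₀(11.40) = 10.57 dB

10.57 dB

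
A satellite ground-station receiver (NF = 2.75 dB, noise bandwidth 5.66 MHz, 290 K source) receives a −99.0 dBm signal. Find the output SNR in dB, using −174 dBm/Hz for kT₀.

4.7 dB

Noise floor: N = −174 + 10 log₁₀(B) + NF
10 log₁₀(5.66×10⁶) = 67.53 dB
N = −174 + 67.53 + 2.75 = −103.72 dBm
SNR = P_sig − N = −99.0 − (−103.72) = 4.72 dB → 4.7 dB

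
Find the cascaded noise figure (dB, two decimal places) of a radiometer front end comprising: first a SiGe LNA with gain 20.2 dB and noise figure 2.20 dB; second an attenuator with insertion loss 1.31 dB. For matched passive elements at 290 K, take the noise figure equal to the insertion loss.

2.21 dB

Convert to linear (a loss of L dB is a gain of −L dB): F_i = 10^(NF_i/10), G_i = 10^(G_i,dB/10)
  Stage 1: F_1 = 10^(2.20/10) = 1.660, G_1 = 10^(20.2/10) = 104.7
  Stage 2: F_2 = 10^(1.31/10) = 1.352, G_2 = 10^(−1.31/10) = 0.7396
Friis cascade:
  F = 1.660 + (1.352 − 1)/104.7 = 1.663
NF = 10 log₁₀(1.663) = 2.21 dB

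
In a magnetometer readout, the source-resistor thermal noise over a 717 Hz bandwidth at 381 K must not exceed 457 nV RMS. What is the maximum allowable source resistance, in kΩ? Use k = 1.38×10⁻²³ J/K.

13.8 kΩ

Johnson–Nyquist: V_n = √(4kTRB) ⇒ R = V_n² / (4kTB)
4kTB = 4 × 1.38×10⁻²³ × 381 × 7.17×10² = 1.51×10⁻¹⁷
R = (4.57×10⁻⁷)² / 1.51×10⁻¹⁷ = 1.38×10⁴ Ω = 13.8 kΩ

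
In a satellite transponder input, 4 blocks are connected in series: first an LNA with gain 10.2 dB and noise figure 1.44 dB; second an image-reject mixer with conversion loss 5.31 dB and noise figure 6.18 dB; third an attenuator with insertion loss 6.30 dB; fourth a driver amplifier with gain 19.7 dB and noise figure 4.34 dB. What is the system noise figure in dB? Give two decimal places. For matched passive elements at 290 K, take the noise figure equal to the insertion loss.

Convert to linear (a loss of L dB is a gain of −L dB): F_i = 10^(NF_i/10), G_i = 10^(G_i,dB/10)
  Stage 1: F_1 = 10^(1.44/10) = 1.393, G_1 = 10^(10.2/10) = 10.47
  Stage 2: F_2 = 10^(6.18/10) = 4.150, G_2 = 10^(−5.31/10) = 0.2944
  Stage 3: F_3 = 10^(6.30/10) = 4.266, G_3 = 10^(−6.30/10) = 0.2344
  Stage 4: F_4 = 10^(4.34/10) = 2.716, G_4 = 10^(19.7/10) = 93.33
Friis cascade:
  F = 1.393 + (4.150 − 1)/10.47 + (4.266 − 1)/3.083 + (2.716 − 1)/0.7228 = 5.128
NF = 10 log₁₀(5.128) = 7.10 dB

7.10 dB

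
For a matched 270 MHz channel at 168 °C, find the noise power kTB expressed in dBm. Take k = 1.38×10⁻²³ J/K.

T = 168 °C + 273.15 = 441.15 K
P_n = kTB = 1.38×10⁻²³ × 441.15 × 2.70×10⁸ = 1.64×10⁻¹² W
In dBm: 10 log₁₀(1.64×10⁻¹² / 10⁻³) = −87.8 dBm

−87.8 dBm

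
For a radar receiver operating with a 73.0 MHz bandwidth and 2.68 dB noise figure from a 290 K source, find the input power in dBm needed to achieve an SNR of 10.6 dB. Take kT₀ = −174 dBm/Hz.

−82.1 dBm

Sensitivity = −174 + 10 log₁₀(B) + NF + SNR_min
= −174 + 78.63 + 2.68 + 10.6
= −82.09 dBm → −82.1 dBm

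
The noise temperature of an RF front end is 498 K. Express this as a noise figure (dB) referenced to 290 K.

4.34 dB

F = 1 + T_e/T₀ = 1 + 498/290 = 2.71724
NF = 10 log₁₀(2.71724) = 4.34 dB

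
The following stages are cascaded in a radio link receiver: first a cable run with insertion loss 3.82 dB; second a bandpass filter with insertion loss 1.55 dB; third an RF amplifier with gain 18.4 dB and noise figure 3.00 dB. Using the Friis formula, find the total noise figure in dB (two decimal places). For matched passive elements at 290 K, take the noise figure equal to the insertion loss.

Convert to linear (a loss of L dB is a gain of −L dB): F_i = 10^(NF_i/10), G_i = 10^(G_i,dB/10)
  Stage 1: F_1 = 10^(3.82/10) = 2.410, G_1 = 10^(−3.82/10) = 0.4150
  Stage 2: F_2 = 10^(1.55/10) = 1.429, G_2 = 10^(−1.55/10) = 0.6998
  Stage 3: F_3 = 10^(3.00/10) = 1.995, G_3 = 10^(18.4/10) = 69.18
Friis cascade:
  F = 2.410 + (1.429 − 1)/0.4150 + (1.995 − 1)/0.2904 = 6.871
NF = 10 log₁₀(6.871) = 8.37 dB

8.37 dB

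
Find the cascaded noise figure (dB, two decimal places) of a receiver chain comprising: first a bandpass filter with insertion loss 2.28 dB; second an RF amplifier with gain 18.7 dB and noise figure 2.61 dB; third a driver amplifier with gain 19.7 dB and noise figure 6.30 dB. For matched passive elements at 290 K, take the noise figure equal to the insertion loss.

4.99 dB

Convert to linear (a loss of L dB is a gain of −L dB): F_i = 10^(NF_i/10), G_i = 10^(G_i,dB/10)
  Stage 1: F_1 = 10^(2.28/10) = 1.690, G_1 = 10^(−2.28/10) = 0.5916
  Stage 2: F_2 = 10^(2.61/10) = 1.824, G_2 = 10^(18.7/10) = 74.13
  Stage 3: F_3 = 10^(6.30/10) = 4.266, G_3 = 10^(19.7/10) = 93.33
Friis cascade:
  F = 1.690 + (1.824 − 1)/0.5916 + (4.266 − 1)/43.85 = 3.158
NF = 10 log₁₀(3.158) = 4.99 dB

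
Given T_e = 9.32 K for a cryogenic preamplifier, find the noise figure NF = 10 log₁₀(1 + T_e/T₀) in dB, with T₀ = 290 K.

F = 1 + T_e/T₀ = 1 + 9.32/290 = 1.03214
NF = 10 log₁₀(1.03214) = 0.137 dB

0.137 dB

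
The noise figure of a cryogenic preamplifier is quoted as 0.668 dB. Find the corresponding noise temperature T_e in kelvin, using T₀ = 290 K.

F = 10^(0.668/10) = 1.16627
T_e = (F − 1)·T₀ = (1.16627 − 1) × 290 = 48.2 K

48.2 K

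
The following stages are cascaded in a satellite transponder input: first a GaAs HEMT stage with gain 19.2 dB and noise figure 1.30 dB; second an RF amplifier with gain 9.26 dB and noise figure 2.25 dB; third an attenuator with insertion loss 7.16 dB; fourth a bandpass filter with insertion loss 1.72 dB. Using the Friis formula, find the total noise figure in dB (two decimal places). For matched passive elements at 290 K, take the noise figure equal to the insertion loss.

Convert to linear (a loss of L dB is a gain of −L dB): F_i = 10^(NF_i/10), G_i = 10^(G_i,dB/10)
  Stage 1: F_1 = 10^(1.30/10) = 1.349, G_1 = 10^(19.2/10) = 83.18
  Stage 2: F_2 = 10^(2.25/10) = 1.679, G_2 = 10^(9.26/10) = 8.433
  Stage 3: F_3 = 10^(7.16/10) = 5.200, G_3 = 10^(−7.16/10) = 0.1923
  Stage 4: F_4 = 10^(1.72/10) = 1.486, G_4 = 10^(−1.72/10) = 0.6730
Friis cascade:
  F = 1.349 + (1.679 − 1)/83.18 + (5.200 − 1)/701.5 + (1.486 − 1)/134.9 = 1.367
NF = 10 log₁₀(1.367) = 1.36 dB

1.36 dB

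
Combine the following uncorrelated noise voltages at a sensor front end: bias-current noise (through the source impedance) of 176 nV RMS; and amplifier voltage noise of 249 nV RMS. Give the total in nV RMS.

305 nV

Uncorrelated sources add in power (mean-square): V_tot = √(ΣV_i²)
V_tot = √[(1.76×10⁻⁷)² + (2.49×10⁻⁷)²] = 3.05×10⁻⁷ V = 305 nV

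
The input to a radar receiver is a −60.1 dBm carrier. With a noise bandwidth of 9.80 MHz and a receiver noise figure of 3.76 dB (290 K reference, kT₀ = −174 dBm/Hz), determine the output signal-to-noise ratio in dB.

40.2 dB

Noise floor: N = −174 + 10 log₁₀(B) + NF
10 log₁₀(9.80×10⁶) = 69.91 dB
N = −174 + 69.91 + 3.76 = −100.33 dBm
SNR = P_sig − N = −60.1 − (−100.33) = 40.23 dB → 40.2 dB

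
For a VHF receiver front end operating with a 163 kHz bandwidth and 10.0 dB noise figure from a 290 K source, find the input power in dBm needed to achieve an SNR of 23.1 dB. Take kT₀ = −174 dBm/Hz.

−88.8 dBm

Sensitivity = −174 + 10 log₁₀(B) + NF + SNR_min
= −174 + 52.12 + 10.0 + 23.1
= −88.78 dBm → −88.8 dBm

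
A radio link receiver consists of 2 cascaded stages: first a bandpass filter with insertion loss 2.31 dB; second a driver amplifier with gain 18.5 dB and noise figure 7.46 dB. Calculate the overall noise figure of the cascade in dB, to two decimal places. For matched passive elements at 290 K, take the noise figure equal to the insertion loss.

9.77 dB

Convert to linear (a loss of L dB is a gain of −L dB): F_i = 10^(NF_i/10), G_i = 10^(G_i,dB/10)
  Stage 1: F_1 = 10^(2.31/10) = 1.702, G_1 = 10^(−2.31/10) = 0.5875
  Stage 2: F_2 = 10^(7.46/10) = 5.572, G_2 = 10^(18.5/10) = 70.79
Friis cascade:
  F = 1.702 + (5.572 − 1)/0.5875 = 9.484
NF = 10 log₁₀(9.484) = 9.77 dB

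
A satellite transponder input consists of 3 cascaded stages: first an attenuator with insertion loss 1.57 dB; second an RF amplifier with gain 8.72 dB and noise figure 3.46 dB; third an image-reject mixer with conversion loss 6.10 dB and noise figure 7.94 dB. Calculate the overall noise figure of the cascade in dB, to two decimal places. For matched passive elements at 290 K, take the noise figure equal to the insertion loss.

6.22 dB

Convert to linear (a loss of L dB is a gain of −L dB): F_i = 10^(NF_i/10), G_i = 10^(G_i,dB/10)
  Stage 1: F_1 = 10^(1.57/10) = 1.435, G_1 = 10^(−1.57/10) = 0.6966
  Stage 2: F_2 = 10^(3.46/10) = 2.218, G_2 = 10^(8.72/10) = 7.447
  Stage 3: F_3 = 10^(7.94/10) = 6.223, G_3 = 10^(−6.10/10) = 0.2455
Friis cascade:
  F = 1.435 + (2.218 − 1)/0.6966 + (6.223 − 1)/5.188 = 4.191
NF = 10 log₁₀(4.191) = 6.22 dB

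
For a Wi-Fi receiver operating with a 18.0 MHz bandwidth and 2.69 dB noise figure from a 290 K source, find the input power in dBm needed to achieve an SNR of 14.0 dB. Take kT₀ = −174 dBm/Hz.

−84.8 dBm

Sensitivity = −174 + 10 log₁₀(B) + NF + SNR_min
= −174 + 72.55 + 2.69 + 14.0
= −84.76 dBm → −84.8 dBm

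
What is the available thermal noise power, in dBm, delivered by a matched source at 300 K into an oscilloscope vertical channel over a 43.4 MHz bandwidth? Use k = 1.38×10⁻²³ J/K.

P_n = kTB = 1.38×10⁻²³ × 300 × 4.34×10⁷ = 1.80×10⁻¹³ W
In dBm: 10 log₁₀(1.80×10⁻¹³ / 10⁻³) = −97.5 dBm

−97.5 dBm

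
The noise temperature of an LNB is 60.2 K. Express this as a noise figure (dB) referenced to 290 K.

F = 1 + T_e/T₀ = 1 + 60.2/290 = 1.20759
NF = 10 log₁₀(1.20759) = 0.819 dB

0.819 dB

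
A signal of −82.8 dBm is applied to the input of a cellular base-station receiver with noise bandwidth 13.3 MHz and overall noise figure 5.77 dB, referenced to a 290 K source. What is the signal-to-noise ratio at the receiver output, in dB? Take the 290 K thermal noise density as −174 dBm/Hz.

14.2 dB

Noise floor: N = −174 + 10 log₁₀(B) + NF
10 log₁₀(1.33×10⁷) = 71.24 dB
N = −174 + 71.24 + 5.77 = −96.99 dBm
SNR = P_sig − N = −82.8 − (−96.99) = 14.19 dB → 14.2 dB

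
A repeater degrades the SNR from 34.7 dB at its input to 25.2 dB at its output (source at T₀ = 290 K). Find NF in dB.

9.5 dB

NF (dB) = SNR_in(dB) − SNR_out(dB) when the source is at T₀
NF = 34.7 − 25.2 = 9.5 dB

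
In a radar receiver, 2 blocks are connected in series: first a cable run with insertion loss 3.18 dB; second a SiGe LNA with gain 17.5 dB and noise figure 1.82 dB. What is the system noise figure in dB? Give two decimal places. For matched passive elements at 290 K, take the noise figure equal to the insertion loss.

Convert to linear (a loss of L dB is a gain of −L dB): F_i = 10^(NF_i/10), G_i = 10^(G_i,dB/10)
  Stage 1: F_1 = 10^(3.18/10) = 2.080, G_1 = 10^(−3.18/10) = 0.4808
  Stage 2: F_2 = 10^(1.82/10) = 1.521, G_2 = 10^(17.5/10) = 56.23
Friis cascade:
  F = 2.080 + (1.521 − 1)/0.4808 = 3.162
NF = 10 log₁₀(3.162) = 5.00 dB

5.00 dB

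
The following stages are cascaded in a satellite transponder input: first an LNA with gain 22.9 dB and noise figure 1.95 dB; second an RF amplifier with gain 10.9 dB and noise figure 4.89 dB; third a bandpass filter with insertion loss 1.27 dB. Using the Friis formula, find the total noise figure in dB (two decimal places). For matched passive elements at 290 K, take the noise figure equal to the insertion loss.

1.98 dB

Convert to linear (a loss of L dB is a gain of −L dB): F_i = 10^(NF_i/10), G_i = 10^(G_i,dB/10)
  Stage 1: F_1 = 10^(1.95/10) = 1.567, G_1 = 10^(22.9/10) = 195.0
  Stage 2: F_2 = 10^(4.89/10) = 3.083, G_2 = 10^(10.9/10) = 12.30
  Stage 3: F_3 = 10^(1.27/10) = 1.340, G_3 = 10^(−1.27/10) = 0.7464
Friis cascade:
  F = 1.567 + (3.083 − 1)/195.0 + (1.340 − 1)/2399 = 1.578
NF = 10 log₁₀(1.578) = 1.98 dB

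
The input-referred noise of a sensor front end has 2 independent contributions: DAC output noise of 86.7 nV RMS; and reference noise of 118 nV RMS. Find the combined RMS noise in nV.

Uncorrelated sources add in power (mean-square): V_tot = √(ΣV_i²)
V_tot = √[(8.67×10⁻⁸)² + (1.18×10⁻⁷)²] = 1.46×10⁻⁷ V = 146 nV

146 nV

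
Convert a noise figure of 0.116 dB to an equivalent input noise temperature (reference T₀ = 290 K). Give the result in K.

7.85 K

F = 10^(0.116/10) = 1.02707
T_e = (F − 1)·T₀ = (1.02707 − 1) × 290 = 7.85 K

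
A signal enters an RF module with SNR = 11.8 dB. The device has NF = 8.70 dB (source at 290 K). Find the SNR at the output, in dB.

By definition F = SNR_in/SNR_out, so in dB: SNR_out = SNR_in − NF
SNR_out = 11.8 − 8.70 = 3.10 dB

3.10 dB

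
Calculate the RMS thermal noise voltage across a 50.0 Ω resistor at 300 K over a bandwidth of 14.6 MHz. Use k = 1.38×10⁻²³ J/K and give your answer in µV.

V_n = √(4kTRB)
4kTRB = 4 × 1.38×10⁻²³ × 300 × 5.00×10¹ × 1.46×10⁷ = 1.21×10⁻¹¹ V²
V_n = √(1.21×10⁻¹¹) = 3.48×10⁻⁶ V = 3.48 µV

3.48 µV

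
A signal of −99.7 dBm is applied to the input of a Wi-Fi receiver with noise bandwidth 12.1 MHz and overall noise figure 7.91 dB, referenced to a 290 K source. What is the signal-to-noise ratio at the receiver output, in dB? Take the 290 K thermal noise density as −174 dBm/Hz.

−4.4 dB

Noise floor: N = −174 + 10 log₁₀(B) + NF
10 log₁₀(1.21×10⁷) = 70.83 dB
N = −174 + 70.83 + 7.91 = −95.26 dBm
SNR = P_sig − N = −99.7 − (−95.26) = −4.44 dB → −4.4 dB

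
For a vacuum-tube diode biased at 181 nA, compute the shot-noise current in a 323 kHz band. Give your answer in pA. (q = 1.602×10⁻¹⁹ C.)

137 pA

I_n = √(2qI·B)
2qI·B = 2 × 1.602×10⁻¹⁹ × 1.81×10⁻⁷ × 3.23×10⁵ = 1.87×10⁻²⁰ A²
I_n = √(1.87×10⁻²⁰) = 1.37×10⁻¹⁰ A = 137 pA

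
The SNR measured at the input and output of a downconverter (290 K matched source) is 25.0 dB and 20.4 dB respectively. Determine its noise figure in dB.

4.6 dB

NF (dB) = SNR_in(dB) − SNR_out(dB) when the source is at T₀
NF = 25.0 − 20.4 = 4.6 dB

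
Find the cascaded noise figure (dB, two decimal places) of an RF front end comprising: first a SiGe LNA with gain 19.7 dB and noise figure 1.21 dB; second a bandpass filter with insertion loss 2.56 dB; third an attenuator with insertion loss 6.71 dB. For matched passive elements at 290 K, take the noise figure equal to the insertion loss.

Convert to linear (a loss of L dB is a gain of −L dB): F_i = 10^(NF_i/10), G_i = 10^(G_i,dB/10)
  Stage 1: F_1 = 10^(1.21/10) = 1.321, G_1 = 10^(19.7/10) = 93.33
  Stage 2: F_2 = 10^(2.56/10) = 1.803, G_2 = 10^(−2.56/10) = 0.5546
  Stage 3: F_3 = 10^(6.71/10) = 4.688, G_3 = 10^(−6.71/10) = 0.2133
Friis cascade:
  F = 1.321 + (1.803 − 1)/93.33 + (4.688 − 1)/51.76 = 1.401
NF = 10 log₁₀(1.401) = 1.46 dB

1.46 dB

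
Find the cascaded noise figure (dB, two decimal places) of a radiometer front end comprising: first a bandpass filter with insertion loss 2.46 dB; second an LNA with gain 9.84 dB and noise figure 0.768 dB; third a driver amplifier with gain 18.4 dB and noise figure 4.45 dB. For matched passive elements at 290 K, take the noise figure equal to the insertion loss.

3.85 dB

Convert to linear (a loss of L dB is a gain of −L dB): F_i = 10^(NF_i/10), G_i = 10^(G_i,dB/10)
  Stage 1: F_1 = 10^(2.46/10) = 1.762, G_1 = 10^(−2.46/10) = 0.5675
  Stage 2: F_2 = 10^(0.768/10) = 1.193, G_2 = 10^(9.84/10) = 9.638
  Stage 3: F_3 = 10^(4.45/10) = 2.786, G_3 = 10^(18.4/10) = 69.18
Friis cascade:
  F = 1.762 + (1.193 − 1)/0.5675 + (2.786 − 1)/5.470 = 2.429
NF = 10 log₁₀(2.429) = 3.85 dB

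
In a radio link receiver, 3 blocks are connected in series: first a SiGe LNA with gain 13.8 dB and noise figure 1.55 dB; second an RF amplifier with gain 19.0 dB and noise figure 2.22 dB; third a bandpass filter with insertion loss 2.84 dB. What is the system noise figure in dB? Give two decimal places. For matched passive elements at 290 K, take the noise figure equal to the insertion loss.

1.64 dB

Convert to linear (a loss of L dB is a gain of −L dB): F_i = 10^(NF_i/10), G_i = 10^(G_i,dB/10)
  Stage 1: F_1 = 10^(1.55/10) = 1.429, G_1 = 10^(13.8/10) = 23.99
  Stage 2: F_2 = 10^(2.22/10) = 1.667, G_2 = 10^(19.0/10) = 79.43
  Stage 3: F_3 = 10^(2.84/10) = 1.923, G_3 = 10^(−2.84/10) = 0.5200
Friis cascade:
  F = 1.429 + (1.667 − 1)/23.99 + (1.923 − 1)/1905 = 1.457
NF = 10 log₁₀(1.457) = 1.64 dB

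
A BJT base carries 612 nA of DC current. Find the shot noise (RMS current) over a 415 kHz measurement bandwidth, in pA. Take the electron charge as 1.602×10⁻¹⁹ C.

285 pA

I_n = √(2qI·B)
2qI·B = 2 × 1.602×10⁻¹⁹ × 6.12×10⁻⁷ × 4.15×10⁵ = 8.14×10⁻²⁰ A²
I_n = √(8.14×10⁻²⁰) = 2.85×10⁻¹⁰ A = 285 pA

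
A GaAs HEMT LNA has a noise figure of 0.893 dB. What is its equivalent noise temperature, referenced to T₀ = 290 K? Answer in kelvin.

F = 10^(0.893/10) = 1.22829
T_e = (F − 1)·T₀ = (1.22829 − 1) × 290 = 66.2 K

66.2 K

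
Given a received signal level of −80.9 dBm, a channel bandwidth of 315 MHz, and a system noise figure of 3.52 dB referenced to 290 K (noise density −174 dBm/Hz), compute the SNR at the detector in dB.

4.6 dB

Noise floor: N = −174 + 10 log₁₀(B) + NF
10 log₁₀(3.15×10⁸) = 84.98 dB
N = −174 + 84.98 + 3.52 = −85.50 dBm
SNR = P_sig − N = −80.9 − (−85.50) = 4.60 dB → 4.6 dB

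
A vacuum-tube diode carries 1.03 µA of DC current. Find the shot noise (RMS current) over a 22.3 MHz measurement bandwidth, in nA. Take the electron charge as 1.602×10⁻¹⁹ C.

I_n = √(2qI·B)
2qI·B = 2 × 1.602×10⁻¹⁹ × 1.03×10⁻⁶ × 2.23×10⁷ = 7.36×10⁻¹⁸ A²
I_n = √(7.36×10⁻¹⁸) = 2.71×10⁻⁹ A = 2.71 nA

2.71 nA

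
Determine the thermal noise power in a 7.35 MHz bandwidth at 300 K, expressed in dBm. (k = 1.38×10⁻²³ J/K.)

P_n = kTB = 1.38×10⁻²³ × 300 × 7.35×10⁶ = 3.04×10⁻¹⁴ W
In dBm: 10 log₁₀(3.04×10⁻¹⁴ / 10⁻³) = −105.2 dBm

−105.2 dBm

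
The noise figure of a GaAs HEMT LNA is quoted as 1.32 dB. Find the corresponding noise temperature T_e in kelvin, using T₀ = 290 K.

F = 10^(1.32/10) = 1.35519
T_e = (F − 1)·T₀ = (1.35519 − 1) × 290 = 103 K

103 K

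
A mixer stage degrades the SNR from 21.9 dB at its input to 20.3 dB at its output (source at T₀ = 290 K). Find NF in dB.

NF (dB) = SNR_in(dB) − SNR_out(dB) when the source is at T₀
NF = 21.9 − 20.3 = 1.6 dB

1.6 dB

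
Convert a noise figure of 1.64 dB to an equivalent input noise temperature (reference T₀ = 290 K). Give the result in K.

133 K

F = 10^(1.64/10) = 1.45881
T_e = (F − 1)·T₀ = (1.45881 − 1) × 290 = 133 K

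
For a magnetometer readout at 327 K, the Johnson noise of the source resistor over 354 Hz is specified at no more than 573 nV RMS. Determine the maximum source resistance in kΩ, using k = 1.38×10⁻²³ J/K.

Johnson–Nyquist: V_n = √(4kTRB) ⇒ R = V_n² / (4kTB)
4kTB = 4 × 1.38×10⁻²³ × 327 × 3.54×10² = 6.39×10⁻¹⁸
R = (5.73×10⁻⁷)² / 6.39×10⁻¹⁸ = 5.14×10⁴ Ω = 51.4 kΩ

51.4 kΩ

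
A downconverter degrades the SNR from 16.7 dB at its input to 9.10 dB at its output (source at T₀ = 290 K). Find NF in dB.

7.60 dB

NF (dB) = SNR_in(dB) − SNR_out(dB) when the source is at T₀
NF = 16.7 − 9.10 = 7.60 dB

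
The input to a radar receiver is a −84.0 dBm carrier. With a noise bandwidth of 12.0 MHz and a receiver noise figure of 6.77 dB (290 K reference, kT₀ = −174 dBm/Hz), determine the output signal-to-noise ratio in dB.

Noise floor: N = −174 + 10 log₁₀(B) + NF
10 log₁₀(1.20×10⁷) = 70.79 dB
N = −174 + 70.79 + 6.77 = −96.44 dBm
SNR = P_sig − N = −84.0 − (−96.44) = 12.44 dB → 12.4 dB

12.4 dB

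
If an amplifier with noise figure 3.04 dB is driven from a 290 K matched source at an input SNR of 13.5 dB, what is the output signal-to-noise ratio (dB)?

10.46 dB

By definition F = SNR_in/SNR_out, so in dB: SNR_out = SNR_in − NF
SNR_out = 13.5 − 3.04 = 10.46 dB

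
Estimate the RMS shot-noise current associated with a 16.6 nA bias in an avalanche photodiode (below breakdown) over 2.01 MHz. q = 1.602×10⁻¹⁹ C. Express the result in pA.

I_n = √(2qI·B)
2qI·B = 2 × 1.602×10⁻¹⁹ × 1.66×10⁻⁸ × 2.01×10⁶ = 1.07×10⁻²⁰ A²
I_n = √(1.07×10⁻²⁰) = 1.03×10⁻¹⁰ A = 103 pA

103 pA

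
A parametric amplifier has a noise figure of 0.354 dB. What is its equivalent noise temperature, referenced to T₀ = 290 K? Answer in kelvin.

24.6 K

F = 10^(0.354/10) = 1.08493
T_e = (F − 1)·T₀ = (1.08493 − 1) × 290 = 24.6 K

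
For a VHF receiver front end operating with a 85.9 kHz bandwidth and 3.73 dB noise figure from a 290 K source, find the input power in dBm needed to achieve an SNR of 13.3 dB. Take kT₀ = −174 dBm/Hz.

Sensitivity = −174 + 10 log₁₀(B) + NF + SNR_min
= −174 + 49.34 + 3.73 + 13.3
= −107.63 dBm → −107.6 dBm

−107.6 dBm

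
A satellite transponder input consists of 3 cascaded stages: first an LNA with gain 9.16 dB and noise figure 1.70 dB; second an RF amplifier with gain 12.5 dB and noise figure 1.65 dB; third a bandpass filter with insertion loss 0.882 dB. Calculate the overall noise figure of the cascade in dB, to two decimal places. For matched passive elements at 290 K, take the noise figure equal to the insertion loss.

1.87 dB

Convert to linear (a loss of L dB is a gain of −L dB): F_i = 10^(NF_i/10), G_i = 10^(G_i,dB/10)
  Stage 1: F_1 = 10^(1.70/10) = 1.479, G_1 = 10^(9.16/10) = 8.241
  Stage 2: F_2 = 10^(1.65/10) = 1.462, G_2 = 10^(12.5/10) = 17.78
  Stage 3: F_3 = 10^(0.882/10) = 1.225, G_3 = 10^(−0.882/10) = 0.8162
Friis cascade:
  F = 1.479 + (1.462 − 1)/8.241 + (1.225 − 1)/146.6 = 1.537
NF = 10 log₁₀(1.537) = 1.87 dB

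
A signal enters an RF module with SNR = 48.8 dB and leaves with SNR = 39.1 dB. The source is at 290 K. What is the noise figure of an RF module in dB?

NF (dB) = SNR_in(dB) − SNR_out(dB) when the source is at T₀
NF = 48.8 − 39.1 = 9.7 dB

9.7 dB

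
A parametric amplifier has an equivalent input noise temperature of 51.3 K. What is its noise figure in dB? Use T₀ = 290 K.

F = 1 + T_e/T₀ = 1 + 51.3/290 = 1.1769
NF = 10 log₁₀(1.1769) = 0.707 dB

0.707 dB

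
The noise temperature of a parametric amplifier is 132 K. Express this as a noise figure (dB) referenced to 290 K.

F = 1 + T_e/T₀ = 1 + 132/290 = 1.45517
NF = 10 log₁₀(1.45517) = 1.63 dB

1.63 dB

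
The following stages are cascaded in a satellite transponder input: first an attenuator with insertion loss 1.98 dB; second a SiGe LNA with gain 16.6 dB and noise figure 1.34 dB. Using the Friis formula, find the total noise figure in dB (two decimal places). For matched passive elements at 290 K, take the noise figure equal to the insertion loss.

Convert to linear (a loss of L dB is a gain of −L dB): F_i = 10^(NF_i/10), G_i = 10^(G_i,dB/10)
  Stage 1: F_1 = 10^(1.98/10) = 1.578, G_1 = 10^(−1.98/10) = 0.6339
  Stage 2: F_2 = 10^(1.34/10) = 1.361, G_2 = 10^(16.6/10) = 45.71
Friis cascade:
  F = 1.578 + (1.361 − 1)/0.6339 = 2.148
NF = 10 log₁₀(2.148) = 3.32 dB

3.32 dB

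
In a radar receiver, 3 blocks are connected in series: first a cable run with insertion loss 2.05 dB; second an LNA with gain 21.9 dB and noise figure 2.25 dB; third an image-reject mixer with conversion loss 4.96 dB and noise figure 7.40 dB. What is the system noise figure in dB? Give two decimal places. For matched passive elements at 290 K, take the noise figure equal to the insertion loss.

4.37 dB

Convert to linear (a loss of L dB is a gain of −L dB): F_i = 10^(NF_i/10), G_i = 10^(G_i,dB/10)
  Stage 1: F_1 = 10^(2.05/10) = 1.603, G_1 = 10^(−2.05/10) = 0.6237
  Stage 2: F_2 = 10^(2.25/10) = 1.679, G_2 = 10^(21.9/10) = 154.9
  Stage 3: F_3 = 10^(7.40/10) = 5.495, G_3 = 10^(−4.96/10) = 0.3192
Friis cascade:
  F = 1.603 + (1.679 − 1)/0.6237 + (5.495 − 1)/96.61 = 2.738
NF = 10 log₁₀(2.738) = 4.37 dB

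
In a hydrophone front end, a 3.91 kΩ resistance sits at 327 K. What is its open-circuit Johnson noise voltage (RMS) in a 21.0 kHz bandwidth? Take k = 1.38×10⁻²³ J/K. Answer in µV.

1.22 µV

V_n = √(4kTRB)
4kTRB = 4 × 1.38×10⁻²³ × 327 × 3.91×10³ × 2.10×10⁴ = 1.48×10⁻¹² V²
V_n = √(1.48×10⁻¹²) = 1.22×10⁻⁶ V = 1.22 µV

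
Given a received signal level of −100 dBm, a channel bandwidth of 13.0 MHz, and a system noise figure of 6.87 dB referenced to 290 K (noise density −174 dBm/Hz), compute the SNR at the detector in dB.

Noise floor: N = −174 + 10 log₁₀(B) + NF
10 log₁₀(1.30×10⁷) = 71.14 dB
N = −174 + 71.14 + 6.87 = −95.99 dBm
SNR = P_sig − N = −100 − (−95.99) = −4.01 dB → −4.0 dB

−4.0 dB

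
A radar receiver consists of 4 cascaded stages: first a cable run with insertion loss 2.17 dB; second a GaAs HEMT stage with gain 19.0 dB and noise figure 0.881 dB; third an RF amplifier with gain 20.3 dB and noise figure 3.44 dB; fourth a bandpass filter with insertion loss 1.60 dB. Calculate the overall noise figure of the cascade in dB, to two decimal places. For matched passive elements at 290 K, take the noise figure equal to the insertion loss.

Convert to linear (a loss of L dB is a gain of −L dB): F_i = 10^(NF_i/10), G_i = 10^(G_i,dB/10)
  Stage 1: F_1 = 10^(2.17/10) = 1.648, G_1 = 10^(−2.17/10) = 0.6067
  Stage 2: F_2 = 10^(0.881/10) = 1.225, G_2 = 10^(19.0/10) = 79.43
  Stage 3: F_3 = 10^(3.44/10) = 2.208, G_3 = 10^(20.3/10) = 107.2
  Stage 4: F_4 = 10^(1.60/10) = 1.445, G_4 = 10^(−1.60/10) = 0.6918
Friis cascade:
  F = 1.648 + (1.225 − 1)/0.6067 + (2.208 − 1)/48.19 + (1.445 − 1)/5164 = 2.044
NF = 10 log₁₀(2.044) = 3.10 dB

3.10 dB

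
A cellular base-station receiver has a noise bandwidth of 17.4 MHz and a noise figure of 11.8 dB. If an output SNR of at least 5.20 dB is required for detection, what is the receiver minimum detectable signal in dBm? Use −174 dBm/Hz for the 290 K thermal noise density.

Sensitivity = −174 + 10 log₁₀(B) + NF + SNR_min
= −174 + 72.41 + 11.8 + 5.20
= −84.59 dBm → −84.6 dBm

−84.6 dBm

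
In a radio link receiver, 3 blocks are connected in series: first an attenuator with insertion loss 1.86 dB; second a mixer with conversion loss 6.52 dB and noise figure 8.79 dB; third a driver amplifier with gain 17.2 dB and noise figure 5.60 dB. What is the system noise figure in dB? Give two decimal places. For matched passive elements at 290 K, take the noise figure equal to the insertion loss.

Convert to linear (a loss of L dB is a gain of −L dB): F_i = 10^(NF_i/10), G_i = 10^(G_i,dB/10)
  Stage 1: F_1 = 10^(1.86/10) = 1.535, G_1 = 10^(−1.86/10) = 0.6516
  Stage 2: F_2 = 10^(8.79/10) = 7.568, G_2 = 10^(−6.52/10) = 0.2228
  Stage 3: F_3 = 10^(5.60/10) = 3.631, G_3 = 10^(17.2/10) = 52.48
Friis cascade:
  F = 1.535 + (7.568 − 1)/0.6516 + (3.631 − 1)/0.1452 = 29.73
NF = 10 log₁₀(29.73) = 14.73 dB

14.73 dB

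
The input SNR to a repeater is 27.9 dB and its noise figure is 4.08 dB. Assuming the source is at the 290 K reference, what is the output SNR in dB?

23.82 dB

By definition F = SNR_in/SNR_out, so in dB: SNR_out = SNR_in − NF
SNR_out = 27.9 − 4.08 = 23.82 dB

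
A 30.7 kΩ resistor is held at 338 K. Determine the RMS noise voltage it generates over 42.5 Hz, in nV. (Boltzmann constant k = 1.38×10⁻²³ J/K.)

V_n = √(4kTRB)
4kTRB = 4 × 1.38×10⁻²³ × 338 × 3.07×10⁴ × 4.25×10¹ = 2.43×10⁻¹⁴ V²
V_n = √(2.43×10⁻¹⁴) = 1.56×10⁻⁷ V = 156 nV

156 nV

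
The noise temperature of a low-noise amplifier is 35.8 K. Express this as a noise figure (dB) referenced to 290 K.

F = 1 + T_e/T₀ = 1 + 35.8/290 = 1.12345
NF = 10 log₁₀(1.12345) = 0.506 dB

0.506 dB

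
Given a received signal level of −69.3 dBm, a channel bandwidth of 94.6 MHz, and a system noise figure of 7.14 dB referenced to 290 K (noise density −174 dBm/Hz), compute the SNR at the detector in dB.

17.8 dB

Noise floor: N = −174 + 10 log₁₀(B) + NF
10 log₁₀(9.46×10⁷) = 79.76 dB
N = −174 + 79.76 + 7.14 = −87.10 dBm
SNR = P_sig − N = −69.3 − (−87.10) = 17.80 dB → 17.8 dB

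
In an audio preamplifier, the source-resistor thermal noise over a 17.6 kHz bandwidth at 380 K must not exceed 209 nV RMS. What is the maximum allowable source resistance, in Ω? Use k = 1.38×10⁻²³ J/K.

118 Ω

Johnson–Nyquist: V_n = √(4kTRB) ⇒ R = V_n² / (4kTB)
4kTB = 4 × 1.38×10⁻²³ × 380 × 1.76×10⁴ = 3.69×10⁻¹⁶
R = (2.09×10⁻⁷)² / 3.69×10⁻¹⁶ = 1.18×10² Ω = 118 Ω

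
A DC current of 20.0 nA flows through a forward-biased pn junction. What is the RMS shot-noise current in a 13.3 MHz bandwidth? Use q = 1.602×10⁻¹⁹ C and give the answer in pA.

I_n = √(2qI·B)
2qI·B = 2 × 1.602×10⁻¹⁹ × 2.00×10⁻⁸ × 1.33×10⁷ = 8.52×10⁻²⁰ A²
I_n = √(8.52×10⁻²⁰) = 2.92×10⁻¹⁰ A = 292 pA

292 pA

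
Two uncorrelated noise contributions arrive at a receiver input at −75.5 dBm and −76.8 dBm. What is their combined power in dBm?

−73.1 dBm

Convert to linear, add, convert back:
P₁ = 2.82×10⁻¹¹ W, P₂ = 2.09×10⁻¹¹ W
P_tot = 4.91×10⁻¹¹ W → 10 log₁₀(P_tot / 10⁻³) = −73.1 dBm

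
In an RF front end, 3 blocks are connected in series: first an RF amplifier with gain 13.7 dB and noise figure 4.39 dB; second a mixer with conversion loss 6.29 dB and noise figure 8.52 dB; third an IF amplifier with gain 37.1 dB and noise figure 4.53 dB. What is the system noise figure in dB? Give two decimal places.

5.24 dB

Convert to linear (a loss of L dB is a gain of −L dB): F_i = 10^(NF_i/10), G_i = 10^(G_i,dB/10)
  Stage 1: F_1 = 10^(4.39/10) = 2.748, G_1 = 10^(13.7/10) = 23.44
  Stage 2: F_2 = 10^(8.52/10) = 7.112, G_2 = 10^(−6.29/10) = 0.2350
  Stage 3: F_3 = 10^(4.53/10) = 2.838, G_3 = 10^(37.1/10) = 5129
Friis cascade:
  F = 2.748 + (7.112 − 1)/23.44 + (2.838 − 1)/5.508 = 3.342
NF = 10 log₁₀(3.342) = 5.24 dB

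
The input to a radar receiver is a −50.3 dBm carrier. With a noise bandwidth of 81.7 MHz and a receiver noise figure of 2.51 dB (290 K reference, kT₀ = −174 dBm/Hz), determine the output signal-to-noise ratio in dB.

Noise floor: N = −174 + 10 log₁₀(B) + NF
10 log₁₀(8.17×10⁷) = 79.12 dB
N = −174 + 79.12 + 2.51 = −92.37 dBm
SNR = P_sig − N = −50.3 − (−92.37) = 42.07 dB → 42.1 dB

42.1 dB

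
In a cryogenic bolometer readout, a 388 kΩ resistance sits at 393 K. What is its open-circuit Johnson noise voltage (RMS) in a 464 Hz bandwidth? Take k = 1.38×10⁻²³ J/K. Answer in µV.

1.98 µV

V_n = √(4kTRB)
4kTRB = 4 × 1.38×10⁻²³ × 393 × 3.88×10⁵ × 4.64×10² = 3.91×10⁻¹² V²
V_n = √(3.91×10⁻¹²) = 1.98×10⁻⁶ V = 1.98 µV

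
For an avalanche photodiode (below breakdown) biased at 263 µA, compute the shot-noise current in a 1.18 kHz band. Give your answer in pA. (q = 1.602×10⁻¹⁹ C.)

315 pA

I_n = √(2qI·B)
2qI·B = 2 × 1.602×10⁻¹⁹ × 2.63×10⁻⁴ × 1.18×10³ = 9.94×10⁻²⁰ A²
I_n = √(9.94×10⁻²⁰) = 3.15×10⁻¹⁰ A = 315 pA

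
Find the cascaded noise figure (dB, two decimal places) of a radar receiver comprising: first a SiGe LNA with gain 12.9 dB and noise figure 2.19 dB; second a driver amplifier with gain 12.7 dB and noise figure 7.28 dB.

Convert to linear (a loss of L dB is a gain of −L dB): F_i = 10^(NF_i/10), G_i = 10^(G_i,dB/10)
  Stage 1: F_1 = 10^(2.19/10) = 1.656, G_1 = 10^(12.9/10) = 19.50
  Stage 2: F_2 = 10^(7.28/10) = 5.346, G_2 = 10^(12.7/10) = 18.62
Friis cascade:
  F = 1.656 + (5.346 − 1)/19.50 = 1.879
NF = 10 log₁₀(1.879) = 2.74 dB

2.74 dB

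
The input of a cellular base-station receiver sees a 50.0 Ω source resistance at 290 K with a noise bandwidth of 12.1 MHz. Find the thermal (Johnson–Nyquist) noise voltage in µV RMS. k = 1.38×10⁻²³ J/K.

3.11 µV

V_n = √(4kTRB)
4kTRB = 4 × 1.38×10⁻²³ × 290 × 5.00×10¹ × 1.21×10⁷ = 9.68×10⁻¹² V²
V_n = √(9.68×10⁻¹²) = 3.11×10⁻⁶ V = 3.11 µV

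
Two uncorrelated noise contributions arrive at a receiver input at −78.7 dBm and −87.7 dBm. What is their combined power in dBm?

Convert to linear, add, convert back:
P₁ = 1.35×10⁻¹¹ W, P₂ = 1.70×10⁻¹² W
P_tot = 1.52×10⁻¹¹ W → 10 log₁₀(P_tot / 10⁻³) = −78.2 dBm

−78.2 dBm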